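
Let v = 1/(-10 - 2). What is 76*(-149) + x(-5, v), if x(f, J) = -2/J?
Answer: -11300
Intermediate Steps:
v = -1/12 (v = 1/(-12) = -1/12 ≈ -0.083333)
76*(-149) + x(-5, v) = 76*(-149) - 2/(-1/12) = -11324 - 2*(-12) = -11324 + 24 = -11300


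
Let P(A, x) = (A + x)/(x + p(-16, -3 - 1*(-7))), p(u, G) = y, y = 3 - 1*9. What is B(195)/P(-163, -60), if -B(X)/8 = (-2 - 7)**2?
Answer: -42768/223 ≈ -191.78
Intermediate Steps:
y = -6 (y = 3 - 9 = -6)
p(u, G) = -6
B(X) = -648 (B(X) = -8*(-2 - 7)**2 = -8*(-9)**2 = -8*81 = -648)
P(A, x) = (A + x)/(-6 + x) (P(A, x) = (A + x)/(x - 6) = (A + x)/(-6 + x))
B(195)/P(-163, -60) = -648*(-6 - 60)/(-163 - 60) = -648/(-223/(-66)) = -648/((-1/66*(-223))) = -648/223/66 = -648*66/223 = -42768/223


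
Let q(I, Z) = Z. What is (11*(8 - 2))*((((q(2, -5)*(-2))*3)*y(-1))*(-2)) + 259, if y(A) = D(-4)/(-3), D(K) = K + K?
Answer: -10301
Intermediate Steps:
D(K) = 2*K
y(A) = 8/3 (y(A) = (2*(-4))/(-3) = -8*(-1/3) = 8/3)
(11*(8 - 2))*((((q(2, -5)*(-2))*3)*y(-1))*(-2)) + 259 = (11*(8 - 2))*(((-5*(-2)*3)*(8/3))*(-2)) + 259 = (11*6)*(((10*3)*(8/3))*(-2)) + 259 = 66*((30*(8/3))*(-2)) + 259 = 66*(80*(-2)) + 259 = 66*(-160) + 259 = -10560 + 259 = -10301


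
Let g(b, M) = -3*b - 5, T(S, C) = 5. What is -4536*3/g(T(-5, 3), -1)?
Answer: 3402/5 ≈ 680.40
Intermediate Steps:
g(b, M) = -5 - 3*b
-4536*3/g(T(-5, 3), -1) = -4536*3/(-5 - 3*5) = -4536*3/(-5 - 15) = -4536*3/(-20) = -4536*3*(-1/20) = -4536*(-3)/20 = -504*(-27/20) = 3402/5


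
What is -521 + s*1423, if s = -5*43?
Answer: -306466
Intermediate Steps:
s = -215
-521 + s*1423 = -521 - 215*1423 = -521 - 305945 = -306466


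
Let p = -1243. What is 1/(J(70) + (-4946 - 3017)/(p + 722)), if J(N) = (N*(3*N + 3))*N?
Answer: 521/543775663 ≈ 9.5812e-7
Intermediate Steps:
J(N) = N²*(3 + 3*N) (J(N) = (N*(3 + 3*N))*N = N²*(3 + 3*N))
1/(J(70) + (-4946 - 3017)/(p + 722)) = 1/(3*70²*(1 + 70) + (-4946 - 3017)/(-1243 + 722)) = 1/(3*4900*71 - 7963/(-521)) = 1/(1043700 - 7963*(-1/521)) = 1/(1043700 + 7963/521) = 1/(543775663/521) = 521/543775663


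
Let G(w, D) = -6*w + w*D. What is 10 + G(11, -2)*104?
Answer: -9142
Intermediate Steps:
G(w, D) = -6*w + D*w
10 + G(11, -2)*104 = 10 + (11*(-6 - 2))*104 = 10 + (11*(-8))*104 = 10 - 88*104 = 10 - 9152 = -9142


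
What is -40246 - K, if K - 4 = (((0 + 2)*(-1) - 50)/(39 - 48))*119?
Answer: -368438/9 ≈ -40938.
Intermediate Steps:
K = 6224/9 (K = 4 + (((0 + 2)*(-1) - 50)/(39 - 48))*119 = 4 + ((2*(-1) - 50)/(-9))*119 = 4 + ((-2 - 50)*(-1/9))*119 = 4 - 52*(-1/9)*119 = 4 + (52/9)*119 = 4 + 6188/9 = 6224/9 ≈ 691.56)
-40246 - K = -40246 - 1*6224/9 = -40246 - 6224/9 = -368438/9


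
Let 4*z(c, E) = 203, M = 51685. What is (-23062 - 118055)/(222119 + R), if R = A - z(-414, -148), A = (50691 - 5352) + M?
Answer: -564468/1276369 ≈ -0.44225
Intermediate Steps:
z(c, E) = 203/4 (z(c, E) = (1/4)*203 = 203/4)
A = 97024 (A = (50691 - 5352) + 51685 = 45339 + 51685 = 97024)
R = 387893/4 (R = 97024 - 1*203/4 = 97024 - 203/4 = 387893/4 ≈ 96973.)
(-23062 - 118055)/(222119 + R) = (-23062 - 118055)/(222119 + 387893/4) = -141117/1276369/4 = -141117*4/1276369 = -564468/1276369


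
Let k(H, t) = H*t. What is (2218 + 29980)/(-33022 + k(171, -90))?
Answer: -16099/24206 ≈ -0.66508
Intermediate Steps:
(2218 + 29980)/(-33022 + k(171, -90)) = (2218 + 29980)/(-33022 + 171*(-90)) = 32198/(-33022 - 15390) = 32198/(-48412) = 32198*(-1/48412) = -16099/24206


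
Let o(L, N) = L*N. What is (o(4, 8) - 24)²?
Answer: 64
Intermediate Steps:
(o(4, 8) - 24)² = (4*8 - 24)² = (32 - 24)² = 8² = 64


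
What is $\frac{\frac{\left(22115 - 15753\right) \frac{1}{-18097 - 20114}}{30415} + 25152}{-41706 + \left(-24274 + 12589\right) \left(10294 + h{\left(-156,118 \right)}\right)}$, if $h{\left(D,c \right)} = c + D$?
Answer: $- \frac{14615670814259}{69663304279637145} \approx -0.0002098$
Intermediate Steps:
$h{\left(D,c \right)} = D + c$
$\frac{\frac{\left(22115 - 15753\right) \frac{1}{-18097 - 20114}}{30415} + 25152}{-41706 + \left(-24274 + 12589\right) \left(10294 + h{\left(-156,118 \right)}\right)} = \frac{\frac{\left(22115 - 15753\right) \frac{1}{-18097 - 20114}}{30415} + 25152}{-41706 + \left(-24274 + 12589\right) \left(10294 + \left(-156 + 118\right)\right)} = \frac{\frac{6362}{-38211} \cdot \frac{1}{30415} + 25152}{-41706 - 11685 \left(10294 - 38\right)} = \frac{6362 \left(- \frac{1}{38211}\right) \frac{1}{30415} + 25152}{-41706 - 119841360} = \frac{\left(- \frac{6362}{38211}\right) \frac{1}{30415} + 25152}{-41706 - 119841360} = \frac{- \frac{6362}{1162187565} + 25152}{-119883066} = \frac{29231341628518}{1162187565} \left(- \frac{1}{119883066}\right) = - \frac{14615670814259}{69663304279637145}$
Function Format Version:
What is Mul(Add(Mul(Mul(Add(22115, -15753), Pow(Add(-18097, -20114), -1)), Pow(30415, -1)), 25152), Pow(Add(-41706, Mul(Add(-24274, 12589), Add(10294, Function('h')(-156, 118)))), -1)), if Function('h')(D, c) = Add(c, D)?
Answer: Rational(-14615670814259, 69663304279637145) ≈ -0.00020980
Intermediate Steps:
Function('h')(D, c) = Add(D, c)
Mul(Add(Mul(Mul(Add(22115, -15753), Pow(Add(-18097, -20114), -1)), Pow(30415, -1)), 25152), Pow(Add(-41706, Mul(Add(-24274, 12589), Add(10294, Function('h')(-156, 118)))), -1)) = Mul(Add(Mul(Mul(Add(22115, -15753), Pow(Add(-18097, -20114), -1)), Pow(30415, -1)), 25152), Pow(Add(-41706, Mul(Add(-24274, 12589), Add(10294, Add(-156, 118)))), -1)) = Mul(Add(Mul(Mul(6362, Pow(-38211, -1)), Rational(1, 30415)), 25152), Pow(Add(-41706, Mul(-11685, Add(10294, -38))), -1)) = Mul(Add(Mul(Mul(6362, Rational(-1, 38211)), Rational(1, 30415)), 25152), Pow(Add(-41706, Mul(-11685, 10256)), -1)) = Mul(Add(Mul(Rational(-6362, 38211), Rational(1, 30415)), 25152), Pow(Add(-41706, -119841360), -1)) = Mul(Add(Rational(-6362, 1162187565), 25152), Pow(-119883066, -1)) = Mul(Rational(29231341628518, 1162187565), Rational(-1, 119883066)) = Rational(-14615670814259, 69663304279637145)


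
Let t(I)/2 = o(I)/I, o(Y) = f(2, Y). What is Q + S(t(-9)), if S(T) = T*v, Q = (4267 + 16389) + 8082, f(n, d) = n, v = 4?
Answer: 258626/9 ≈ 28736.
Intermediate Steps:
o(Y) = 2
Q = 28738 (Q = 20656 + 8082 = 28738)
t(I) = 4/I (t(I) = 2*(2/I) = 4/I)
S(T) = 4*T (S(T) = T*4 = 4*T)
Q + S(t(-9)) = 28738 + 4*(4/(-9)) = 28738 + 4*(4*(-⅑)) = 28738 + 4*(-4/9) = 28738 - 16/9 = 258626/9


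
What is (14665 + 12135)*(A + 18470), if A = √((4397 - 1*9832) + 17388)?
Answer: 494996000 + 26800*√11953 ≈ 4.9793e+8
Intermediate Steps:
A = √11953 (A = √((4397 - 9832) + 17388) = √(-5435 + 17388) = √11953 ≈ 109.33)
(14665 + 12135)*(A + 18470) = (14665 + 12135)*(√11953 + 18470) = 26800*(18470 + √11953) = 494996000 + 26800*√11953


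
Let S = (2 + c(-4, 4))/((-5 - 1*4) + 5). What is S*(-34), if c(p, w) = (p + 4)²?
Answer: 17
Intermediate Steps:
c(p, w) = (4 + p)²
S = -½ (S = (2 + (4 - 4)²)/((-5 - 1*4) + 5) = (2 + 0²)/((-5 - 4) + 5) = (2 + 0)/(-9 + 5) = 2/(-4) = 2*(-¼) = -½ ≈ -0.50000)
S*(-34) = -½*(-34) = 17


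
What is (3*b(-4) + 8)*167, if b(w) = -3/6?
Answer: 2171/2 ≈ 1085.5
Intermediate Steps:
b(w) = -1/2 (b(w) = -3*1/6 = -1/2)
(3*b(-4) + 8)*167 = (3*(-1/2) + 8)*167 = (-3/2 + 8)*167 = (13/2)*167 = 2171/2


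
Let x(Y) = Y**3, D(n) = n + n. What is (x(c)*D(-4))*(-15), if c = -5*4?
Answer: -960000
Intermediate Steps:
D(n) = 2*n
c = -20
(x(c)*D(-4))*(-15) = ((-20)**3*(2*(-4)))*(-15) = -8000*(-8)*(-15) = 64000*(-15) = -960000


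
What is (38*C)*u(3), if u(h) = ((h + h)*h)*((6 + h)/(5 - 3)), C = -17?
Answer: -52326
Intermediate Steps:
u(h) = 2*h²*(3 + h/2) (u(h) = ((2*h)*h)*((6 + h)/2) = (2*h²)*((6 + h)*(½)) = (2*h²)*(3 + h/2) = 2*h²*(3 + h/2))
(38*C)*u(3) = (38*(-17))*(3²*(6 + 3)) = -5814*9 = -646*81 = -52326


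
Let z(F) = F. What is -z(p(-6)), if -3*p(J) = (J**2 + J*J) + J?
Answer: 22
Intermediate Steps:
p(J) = -2*J**2/3 - J/3 (p(J) = -((J**2 + J*J) + J)/3 = -((J**2 + J**2) + J)/3 = -(2*J**2 + J)/3 = -(J + 2*J**2)/3 = -2*J**2/3 - J/3)
-z(p(-6)) = -(-1)*(-6)*(1 + 2*(-6))/3 = -(-1)*(-6)*(1 - 12)/3 = -(-1)*(-6)*(-11)/3 = -1*(-22) = 22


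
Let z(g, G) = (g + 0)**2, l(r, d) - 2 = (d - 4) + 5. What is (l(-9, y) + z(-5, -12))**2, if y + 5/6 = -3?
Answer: 21025/36 ≈ 584.03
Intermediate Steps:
y = -23/6 (y = -5/6 - 3 = -23/6 ≈ -3.8333)
l(r, d) = 3 + d (l(r, d) = 2 + ((d - 4) + 5) = 2 + ((-4 + d) + 5) = 2 + (1 + d) = 3 + d)
z(g, G) = g**2
(l(-9, y) + z(-5, -12))**2 = ((3 - 23/6) + (-5)**2)**2 = (-5/6 + 25)**2 = (145/6)**2 = 21025/36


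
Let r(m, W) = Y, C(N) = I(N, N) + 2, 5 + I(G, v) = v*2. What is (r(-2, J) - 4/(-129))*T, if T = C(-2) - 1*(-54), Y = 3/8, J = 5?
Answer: 19693/1032 ≈ 19.082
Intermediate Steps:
I(G, v) = -5 + 2*v (I(G, v) = -5 + v*2 = -5 + 2*v)
C(N) = -3 + 2*N (C(N) = (-5 + 2*N) + 2 = -3 + 2*N)
Y = 3/8 (Y = 3*(⅛) = 3/8 ≈ 0.37500)
r(m, W) = 3/8
T = 47 (T = (-3 + 2*(-2)) - 1*(-54) = (-3 - 4) + 54 = -7 + 54 = 47)
(r(-2, J) - 4/(-129))*T = (3/8 - 4/(-129))*47 = (3/8 - 4*(-1/129))*47 = (3/8 + 4/129)*47 = (419/1032)*47 = 19693/1032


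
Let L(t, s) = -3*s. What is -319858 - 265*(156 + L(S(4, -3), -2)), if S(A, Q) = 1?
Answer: -362788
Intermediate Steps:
-319858 - 265*(156 + L(S(4, -3), -2)) = -319858 - 265*(156 - 3*(-2)) = -319858 - 265*(156 + 6) = -319858 - 265*162 = -319858 - 42930 = -362788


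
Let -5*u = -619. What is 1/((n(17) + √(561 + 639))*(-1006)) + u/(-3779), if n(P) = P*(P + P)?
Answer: -103651224243/3163791119540 + 5*√3/83720326 ≈ -0.032762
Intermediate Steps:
u = 619/5 (u = -⅕*(-619) = 619/5 ≈ 123.80)
n(P) = 2*P² (n(P) = P*(2*P) = 2*P²)
1/((n(17) + √(561 + 639))*(-1006)) + u/(-3779) = 1/((2*17² + √(561 + 639))*(-1006)) + (619/5)/(-3779) = -1/1006/(2*289 + √1200) + (619/5)*(-1/3779) = -1/1006/(578 + 20*√3) - 619/18895 = -1/(1006*(578 + 20*√3)) - 619/18895 = -619/18895 - 1/(1006*(578 + 20*√3))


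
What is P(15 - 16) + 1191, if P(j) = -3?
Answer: 1188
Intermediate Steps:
P(15 - 16) + 1191 = -3 + 1191 = 1188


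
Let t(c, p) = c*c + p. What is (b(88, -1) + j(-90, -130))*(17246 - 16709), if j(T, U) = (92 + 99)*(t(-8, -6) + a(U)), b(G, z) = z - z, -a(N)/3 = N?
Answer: 45950016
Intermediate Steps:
a(N) = -3*N
t(c, p) = p + c² (t(c, p) = c² + p = p + c²)
b(G, z) = 0
j(T, U) = 11078 - 573*U (j(T, U) = (92 + 99)*((-6 + (-8)²) - 3*U) = 191*((-6 + 64) - 3*U) = 191*(58 - 3*U) = 11078 - 573*U)
(b(88, -1) + j(-90, -130))*(17246 - 16709) = (0 + (11078 - 573*(-130)))*(17246 - 16709) = (0 + (11078 + 74490))*537 = (0 + 85568)*537 = 85568*537 = 45950016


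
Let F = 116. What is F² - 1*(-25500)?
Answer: 38956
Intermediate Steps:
F² - 1*(-25500) = 116² - 1*(-25500) = 13456 + 25500 = 38956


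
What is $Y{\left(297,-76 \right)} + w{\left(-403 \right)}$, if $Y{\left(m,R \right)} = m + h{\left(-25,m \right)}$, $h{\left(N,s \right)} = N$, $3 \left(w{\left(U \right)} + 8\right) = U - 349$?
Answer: $\frac{40}{3} \approx 13.333$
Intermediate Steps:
$w{\left(U \right)} = - \frac{373}{3} + \frac{U}{3}$ ($w{\left(U \right)} = -8 + \frac{U - 349}{3} = -8 + \frac{-349 + U}{3} = -8 + \left(- \frac{349}{3} + \frac{U}{3}\right) = - \frac{373}{3} + \frac{U}{3}$)
$Y{\left(m,R \right)} = -25 + m$ ($Y{\left(m,R \right)} = m - 25 = -25 + m$)
$Y{\left(297,-76 \right)} + w{\left(-403 \right)} = \left(-25 + 297\right) + \left(- \frac{373}{3} + \frac{1}{3} \left(-403\right)\right) = 272 - \frac{776}{3} = \frac{40}{3}$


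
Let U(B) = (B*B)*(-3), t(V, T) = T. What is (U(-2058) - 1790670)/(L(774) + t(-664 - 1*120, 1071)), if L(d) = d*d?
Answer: -4832254/200049 ≈ -24.155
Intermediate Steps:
L(d) = d**2
U(B) = -3*B**2 (U(B) = B**2*(-3) = -3*B**2)
(U(-2058) - 1790670)/(L(774) + t(-664 - 1*120, 1071)) = (-3*(-2058)**2 - 1790670)/(774**2 + 1071) = (-3*4235364 - 1790670)/(599076 + 1071) = (-12706092 - 1790670)/600147 = -14496762*1/600147 = -4832254/200049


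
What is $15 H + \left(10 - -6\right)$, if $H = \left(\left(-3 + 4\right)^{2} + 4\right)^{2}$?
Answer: $391$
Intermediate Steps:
$H = 25$ ($H = \left(1^{2} + 4\right)^{2} = \left(1 + 4\right)^{2} = 5^{2} = 25$)
$15 H + \left(10 - -6\right) = 15 \cdot 25 + \left(10 - -6\right) = 375 + \left(10 + 6\right) = 375 + 16 = 391$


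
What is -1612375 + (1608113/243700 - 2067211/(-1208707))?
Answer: -474941789385001909/294561895900 ≈ -1.6124e+6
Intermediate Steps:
-1612375 + (1608113/243700 - 2067211/(-1208707)) = -1612375 + (1608113*(1/243700) - 2067211*(-1/1208707)) = -1612375 + (1608113/243700 + 2067211/1208707) = -1612375 + 2447516760591/294561895900 = -474941789385001909/294561895900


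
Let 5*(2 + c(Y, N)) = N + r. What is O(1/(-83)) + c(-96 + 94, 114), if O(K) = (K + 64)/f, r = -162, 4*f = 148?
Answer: -151563/15355 ≈ -9.8706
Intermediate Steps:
f = 37 (f = (1/4)*148 = 37)
O(K) = 64/37 + K/37 (O(K) = (K + 64)/37 = (64 + K)*(1/37) = 64/37 + K/37)
c(Y, N) = -172/5 + N/5 (c(Y, N) = -2 + (N - 162)/5 = -2 + (-162 + N)/5 = -2 + (-162/5 + N/5) = -172/5 + N/5)
O(1/(-83)) + c(-96 + 94, 114) = (64/37 + (1/37)/(-83)) + (-172/5 + (1/5)*114) = (64/37 + (1/37)*(-1/83)) + (-172/5 + 114/5) = (64/37 - 1/3071) - 58/5 = 5311/3071 - 58/5 = -151563/15355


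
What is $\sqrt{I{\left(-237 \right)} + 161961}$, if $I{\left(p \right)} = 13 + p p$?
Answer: $\sqrt{218143} \approx 467.06$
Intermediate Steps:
$I{\left(p \right)} = 13 + p^{2}$
$\sqrt{I{\left(-237 \right)} + 161961} = \sqrt{\left(13 + \left(-237\right)^{2}\right) + 161961} = \sqrt{\left(13 + 56169\right) + 161961} = \sqrt{56182 + 161961} = \sqrt{218143}$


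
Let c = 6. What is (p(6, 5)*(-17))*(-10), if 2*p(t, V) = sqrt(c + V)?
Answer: 85*sqrt(11) ≈ 281.91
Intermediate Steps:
p(t, V) = sqrt(6 + V)/2
(p(6, 5)*(-17))*(-10) = ((sqrt(6 + 5)/2)*(-17))*(-10) = ((sqrt(11)/2)*(-17))*(-10) = -17*sqrt(11)/2*(-10) = 85*sqrt(11)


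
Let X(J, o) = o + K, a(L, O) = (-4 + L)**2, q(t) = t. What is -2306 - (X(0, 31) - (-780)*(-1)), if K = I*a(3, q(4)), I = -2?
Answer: -1555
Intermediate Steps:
K = -2 (K = -2*(-4 + 3)**2 = -2*(-1)**2 = -2*1 = -2)
X(J, o) = -2 + o (X(J, o) = o - 2 = -2 + o)
-2306 - (X(0, 31) - (-780)*(-1)) = -2306 - ((-2 + 31) - (-780)*(-1)) = -2306 - (29 - 130*6) = -2306 - (29 - 780) = -2306 - 1*(-751) = -2306 + 751 = -1555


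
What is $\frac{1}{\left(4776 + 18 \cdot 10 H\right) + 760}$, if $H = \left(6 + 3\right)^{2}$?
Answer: $\frac{1}{20116} \approx 4.9712 \cdot 10^{-5}$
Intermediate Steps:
$H = 81$ ($H = 9^{2} = 81$)
$\frac{1}{\left(4776 + 18 \cdot 10 H\right) + 760} = \frac{1}{\left(4776 + 18 \cdot 10 \cdot 81\right) + 760} = \frac{1}{\left(4776 + 180 \cdot 81\right) + 760} = \frac{1}{\left(4776 + 14580\right) + 760} = \frac{1}{19356 + 760} = \frac{1}{20116}$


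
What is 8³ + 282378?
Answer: 282890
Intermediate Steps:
8³ + 282378 = 512 + 282378 = 282890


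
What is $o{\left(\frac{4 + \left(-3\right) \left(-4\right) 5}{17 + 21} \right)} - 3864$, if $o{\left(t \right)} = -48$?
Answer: $-3912$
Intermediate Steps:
$o{\left(\frac{4 + \left(-3\right) \left(-4\right) 5}{17 + 21} \right)} - 3864 = -48 - 3864 = -3912$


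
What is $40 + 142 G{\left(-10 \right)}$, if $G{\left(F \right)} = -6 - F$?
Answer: $608$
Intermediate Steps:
$40 + 142 G{\left(-10 \right)} = 40 + 142 \left(-6 - -10\right) = 40 + 142 \left(-6 + 10\right) = 40 + 142 \cdot 4 = 40 + 568 = 608$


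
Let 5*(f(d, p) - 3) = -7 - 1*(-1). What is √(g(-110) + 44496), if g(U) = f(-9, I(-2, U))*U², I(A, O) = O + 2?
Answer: 6*√1841 ≈ 257.44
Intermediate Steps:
I(A, O) = 2 + O
f(d, p) = 9/5 (f(d, p) = 3 + (-7 - 1*(-1))/5 = 3 + (-7 + 1)/5 = 3 + (⅕)*(-6) = 3 - 6/5 = 9/5)
g(U) = 9*U²/5
√(g(-110) + 44496) = √((9/5)*(-110)² + 44496) = √((9/5)*12100 + 44496) = √(21780 + 44496) = √66276 = 6*√1841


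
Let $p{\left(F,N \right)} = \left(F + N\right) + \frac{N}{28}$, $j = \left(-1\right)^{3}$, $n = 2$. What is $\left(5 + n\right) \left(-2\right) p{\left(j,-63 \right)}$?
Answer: $\frac{1855}{2} \approx 927.5$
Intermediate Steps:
$j = -1$
$p{\left(F,N \right)} = F + \frac{29 N}{28}$ ($p{\left(F,N \right)} = \left(F + N\right) + N \frac{1}{28} = \left(F + N\right) + \frac{N}{28} = F + \frac{29 N}{28}$)
$\left(5 + n\right) \left(-2\right) p{\left(j,-63 \right)} = \left(5 + 2\right) \left(-2\right) \left(-1 + \frac{29}{28} \left(-63\right)\right) = 7 \left(-2\right) \left(-1 - \frac{261}{4}\right) = \left(-14\right) \left(- \frac{265}{4}\right) = \frac{1855}{2}$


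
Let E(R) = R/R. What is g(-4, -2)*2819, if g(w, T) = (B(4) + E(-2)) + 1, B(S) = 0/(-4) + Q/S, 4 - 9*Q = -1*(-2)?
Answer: 104303/18 ≈ 5794.6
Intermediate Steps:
Q = 2/9 (Q = 4/9 - (-1)*(-2)/9 = 4/9 - ⅑*2 = 4/9 - 2/9 = 2/9 ≈ 0.22222)
B(S) = 2/(9*S) (B(S) = 0/(-4) + 2/(9*S) = 0*(-¼) + 2/(9*S) = 0 + 2/(9*S) = 2/(9*S))
E(R) = 1
g(w, T) = 37/18 (g(w, T) = ((2/9)/4 + 1) + 1 = ((2/9)*(¼) + 1) + 1 = (1/18 + 1) + 1 = 19/18 + 1 = 37/18)
g(-4, -2)*2819 = (37/18)*2819 = 104303/18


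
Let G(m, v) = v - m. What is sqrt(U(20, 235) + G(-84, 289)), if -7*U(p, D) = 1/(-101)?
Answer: 4*sqrt(11652774)/707 ≈ 19.313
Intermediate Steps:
U(p, D) = 1/707 (U(p, D) = -1/7/(-101) = -1/7*(-1/101) = 1/707)
sqrt(U(20, 235) + G(-84, 289)) = sqrt(1/707 + (289 - 1*(-84))) = sqrt(1/707 + (289 + 84)) = sqrt(1/707 + 373) = sqrt(263712/707) = 4*sqrt(11652774)/707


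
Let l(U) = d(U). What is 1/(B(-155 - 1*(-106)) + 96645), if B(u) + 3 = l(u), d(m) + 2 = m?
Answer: 1/96591 ≈ 1.0353e-5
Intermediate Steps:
d(m) = -2 + m
l(U) = -2 + U
B(u) = -5 + u (B(u) = -3 + (-2 + u) = -5 + u)
1/(B(-155 - 1*(-106)) + 96645) = 1/((-5 + (-155 - 1*(-106))) + 96645) = 1/((-5 + (-155 + 106)) + 96645) = 1/((-5 - 49) + 96645) = 1/(-54 + 96645) = 1/96591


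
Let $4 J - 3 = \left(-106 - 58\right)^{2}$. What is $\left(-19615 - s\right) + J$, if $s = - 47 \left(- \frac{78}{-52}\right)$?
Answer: $- \frac{51279}{4} \approx -12820.0$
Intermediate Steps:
$s = - \frac{141}{2}$ ($s = - 47 \left(\left(-78\right) \left(- \frac{1}{52}\right)\right) = \left(-47\right) \frac{3}{2} = - \frac{141}{2} \approx -70.5$)
$J = \frac{26899}{4}$ ($J = \frac{3}{4} + \frac{\left(-106 - 58\right)^{2}}{4} = \frac{3}{4} + \frac{\left(-164\right)^{2}}{4} = \frac{3}{4} + \frac{1}{4} \cdot 26896 = \frac{3}{4} + 6724 = \frac{26899}{4} \approx 6724.8$)
$\left(-19615 - s\right) + J = \left(-19615 - - \frac{141}{2}\right) + \frac{26899}{4} = \left(-19615 + \frac{141}{2}\right) + \frac{26899}{4} = - \frac{39089}{2} + \frac{26899}{4} = - \frac{51279}{4}$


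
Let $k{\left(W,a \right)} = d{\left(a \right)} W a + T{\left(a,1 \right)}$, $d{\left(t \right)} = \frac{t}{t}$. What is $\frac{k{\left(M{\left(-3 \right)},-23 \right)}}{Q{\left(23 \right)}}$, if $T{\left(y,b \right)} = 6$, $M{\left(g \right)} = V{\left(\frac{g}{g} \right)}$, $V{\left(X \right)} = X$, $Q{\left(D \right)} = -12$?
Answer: $\frac{17}{12} \approx 1.4167$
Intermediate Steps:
$M{\left(g \right)} = 1$ ($M{\left(g \right)} = \frac{g}{g} = 1$)
$d{\left(t \right)} = 1$
$k{\left(W,a \right)} = 6 + W a$ ($k{\left(W,a \right)} = 1 W a + 6 = W a + 6 = 6 + W a$)
$\frac{k{\left(M{\left(-3 \right)},-23 \right)}}{Q{\left(23 \right)}} = \frac{6 + 1 \left(-23\right)}{-12} = \left(6 - 23\right) \left(- \frac{1}{12}\right) = \left(-17\right) \left(- \frac{1}{12}\right) = \frac{17}{12}$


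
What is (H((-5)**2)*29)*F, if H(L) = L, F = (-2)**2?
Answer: 2900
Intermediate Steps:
F = 4
(H((-5)**2)*29)*F = ((-5)**2*29)*4 = (25*29)*4 = 725*4 = 2900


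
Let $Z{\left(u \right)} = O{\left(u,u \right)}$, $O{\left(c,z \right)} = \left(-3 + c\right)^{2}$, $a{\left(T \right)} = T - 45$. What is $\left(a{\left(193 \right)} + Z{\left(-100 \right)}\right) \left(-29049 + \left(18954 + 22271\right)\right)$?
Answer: $130977232$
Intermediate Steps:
$a{\left(T \right)} = -45 + T$
$Z{\left(u \right)} = \left(-3 + u\right)^{2}$
$\left(a{\left(193 \right)} + Z{\left(-100 \right)}\right) \left(-29049 + \left(18954 + 22271\right)\right) = \left(\left(-45 + 193\right) + \left(-3 - 100\right)^{2}\right) \left(-29049 + \left(18954 + 22271\right)\right) = \left(148 + \left(-103\right)^{2}\right) \left(-29049 + 41225\right) = \left(148 + 10609\right) 12176 = 10757 \cdot 12176 = 130977232$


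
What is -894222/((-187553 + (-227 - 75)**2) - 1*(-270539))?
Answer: -447111/87095 ≈ -5.1336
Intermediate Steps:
-894222/((-187553 + (-227 - 75)**2) - 1*(-270539)) = -894222/((-187553 + (-302)**2) + 270539) = -894222/((-187553 + 91204) + 270539) = -894222/(-96349 + 270539) = -894222/174190 = -894222*1/174190 = -447111/87095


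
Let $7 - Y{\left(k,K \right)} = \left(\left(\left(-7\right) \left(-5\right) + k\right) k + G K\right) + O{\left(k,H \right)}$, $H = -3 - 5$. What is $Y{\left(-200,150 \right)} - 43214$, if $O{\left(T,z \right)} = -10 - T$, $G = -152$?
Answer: $-53597$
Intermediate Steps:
$H = -8$ ($H = -3 - 5 = -8$)
$Y{\left(k,K \right)} = 17 + k + 152 K - k \left(35 + k\right)$ ($Y{\left(k,K \right)} = 7 - \left(\left(\left(\left(-7\right) \left(-5\right) + k\right) k - 152 K\right) - \left(10 + k\right)\right) = 7 - \left(\left(\left(35 + k\right) k - 152 K\right) - \left(10 + k\right)\right) = 7 - \left(\left(k \left(35 + k\right) - 152 K\right) - \left(10 + k\right)\right) = 7 - \left(\left(- 152 K + k \left(35 + k\right)\right) - \left(10 + k\right)\right) = 7 - \left(-10 - k - 152 K + k \left(35 + k\right)\right) = 7 + \left(10 + k + 152 K - k \left(35 + k\right)\right) = 17 + k + 152 K - k \left(35 + k\right)$)
$Y{\left(-200,150 \right)} - 43214 = \left(17 - \left(-200\right)^{2} - -6800 + 152 \cdot 150\right) - 43214 = \left(17 - 40000 + 6800 + 22800\right) - 43214 = -10383 - 43214 = -53597$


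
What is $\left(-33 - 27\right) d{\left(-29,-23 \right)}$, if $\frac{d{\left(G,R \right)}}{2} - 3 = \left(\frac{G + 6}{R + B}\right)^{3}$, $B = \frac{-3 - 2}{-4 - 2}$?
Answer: $- \frac{1162317960}{2352637} \approx -494.05$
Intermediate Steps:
$B = \frac{5}{6}$ ($B = - \frac{5}{-6} = \left(-5\right) \left(- \frac{1}{6}\right) = \frac{5}{6} \approx 0.83333$)
$d{\left(G,R \right)} = 6 + \frac{2 \left(6 + G\right)^{3}}{\left(\frac{5}{6} + R\right)^{3}}$ ($d{\left(G,R \right)} = 6 + 2 \left(\frac{G + 6}{R + \frac{5}{6}}\right)^{3} = 6 + 2 \left(\frac{6 + G}{\frac{5}{6} + R}\right)^{3} = 6 + 2 \frac{\left(6 + G\right)^{3}}{\left(\frac{5}{6} + R\right)^{3}} = 6 + \frac{2 \left(6 + G\right)^{3}}{\left(\frac{5}{6} + R\right)^{3}}$)
$\left(-33 - 27\right) d{\left(-29,-23 \right)} = \left(-33 - 27\right) \left(6 + \frac{432 \left(6 - 29\right)^{3}}{\left(5 + 6 \left(-23\right)\right)^{3}}\right) = \left(-33 - 27\right) \left(6 + \frac{432 \left(-23\right)^{3}}{\left(5 - 138\right)^{3}}\right) = - 60 \left(6 + 432 \frac{1}{-2352637} \left(-12167\right)\right) = - 60 \left(6 + 432 \left(- \frac{1}{2352637}\right) \left(-12167\right)\right) = - 60 \left(6 + \frac{5256144}{2352637}\right) = \left(-60\right) \frac{19371966}{2352637} = - \frac{1162317960}{2352637}$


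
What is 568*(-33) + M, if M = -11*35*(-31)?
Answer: -6809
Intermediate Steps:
M = 11935 (M = -385*(-31) = 11935)
568*(-33) + M = 568*(-33) + 11935 = -18744 + 11935 = -6809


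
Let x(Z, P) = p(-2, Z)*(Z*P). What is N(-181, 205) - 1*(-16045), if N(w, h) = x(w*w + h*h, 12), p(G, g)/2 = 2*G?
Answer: -7163411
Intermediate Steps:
p(G, g) = 4*G (p(G, g) = 2*(2*G) = 4*G)
x(Z, P) = -8*P*Z (x(Z, P) = (4*(-2))*(Z*P) = -8*P*Z)
N(w, h) = -96*h**2 - 96*w**2 (N(w, h) = -8*12*(w*w + h*h) = -8*12*(w**2 + h**2) = -8*12*(h**2 + w**2) = -96*h**2 - 96*w**2)
N(-181, 205) - 1*(-16045) = (-96*205**2 - 96*(-181)**2) - 1*(-16045) = (-96*42025 - 96*32761) + 16045 = (-4034400 - 3145056) + 16045 = -7179456 + 16045 = -7163411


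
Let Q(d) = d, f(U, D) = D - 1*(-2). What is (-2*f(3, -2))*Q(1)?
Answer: 0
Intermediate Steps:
f(U, D) = 2 + D (f(U, D) = D + 2 = 2 + D)
(-2*f(3, -2))*Q(1) = -2*(2 - 2)*1 = -2*0*1 = 0*1 = 0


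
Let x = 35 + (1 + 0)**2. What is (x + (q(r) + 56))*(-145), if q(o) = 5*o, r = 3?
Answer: -15515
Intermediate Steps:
x = 36 (x = 35 + 1**2 = 35 + 1 = 36)
(x + (q(r) + 56))*(-145) = (36 + (5*3 + 56))*(-145) = (36 + (15 + 56))*(-145) = (36 + 71)*(-145) = 107*(-145) = -15515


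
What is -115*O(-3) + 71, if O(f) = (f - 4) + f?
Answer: 1221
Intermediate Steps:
O(f) = -4 + 2*f (O(f) = (-4 + f) + f = -4 + 2*f)
-115*O(-3) + 71 = -115*(-4 + 2*(-3)) + 71 = -115*(-4 - 6) + 71 = -115*(-10) + 71 = 1150 + 71 = 1221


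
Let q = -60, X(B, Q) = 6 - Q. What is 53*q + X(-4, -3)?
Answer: -3171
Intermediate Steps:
53*q + X(-4, -3) = 53*(-60) + (6 - 1*(-3)) = -3180 + (6 + 3) = -3180 + 9 = -3171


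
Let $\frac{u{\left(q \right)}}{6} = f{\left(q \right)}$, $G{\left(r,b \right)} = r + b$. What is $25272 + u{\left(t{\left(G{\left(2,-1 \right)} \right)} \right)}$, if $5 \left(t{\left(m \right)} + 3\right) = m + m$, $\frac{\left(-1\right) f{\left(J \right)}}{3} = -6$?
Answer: $25380$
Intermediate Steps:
$G{\left(r,b \right)} = b + r$
$f{\left(J \right)} = 18$ ($f{\left(J \right)} = \left(-3\right) \left(-6\right) = 18$)
$t{\left(m \right)} = -3 + \frac{2 m}{5}$ ($t{\left(m \right)} = -3 + \frac{m + m}{5} = -3 + \frac{2 m}{5}$)
$u{\left(q \right)} = 108$ ($u{\left(q \right)} = 6 \cdot 18 = 108$)
$25272 + u{\left(t{\left(G{\left(2,-1 \right)} \right)} \right)} = 25272 + 108 = 25380$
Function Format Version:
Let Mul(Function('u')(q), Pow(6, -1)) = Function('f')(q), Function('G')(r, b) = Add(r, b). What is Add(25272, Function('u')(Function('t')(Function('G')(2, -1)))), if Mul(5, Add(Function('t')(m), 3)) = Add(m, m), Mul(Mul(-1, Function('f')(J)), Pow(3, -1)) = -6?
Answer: 25380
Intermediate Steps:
Function('G')(r, b) = Add(b, r)
Function('f')(J) = 18 (Function('f')(J) = Mul(-3, -6) = 18)
Function('t')(m) = Add(-3, Mul(Rational(2, 5), m)) (Function('t')(m) = Add(-3, Mul(Rational(1, 5), Add(m, m))) = Add(-3, Mul(Rational(1, 5), Mul(2, m))) = Add(-3, Mul(Rational(2, 5), m)))
Function('u')(q) = 108 (Function('u')(q) = Mul(6, 18) = 108)
Add(25272, Function('u')(Function('t')(Function('G')(2, -1)))) = Add(25272, 108) = 25380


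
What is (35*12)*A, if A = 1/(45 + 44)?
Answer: 420/89 ≈ 4.7191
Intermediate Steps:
A = 1/89 ≈ 0.011236
(35*12)*A = (35*12)*(1/89) = 420*(1/89) = 420/89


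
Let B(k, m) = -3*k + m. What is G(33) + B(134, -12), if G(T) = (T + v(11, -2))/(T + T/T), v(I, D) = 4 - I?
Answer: -7025/17 ≈ -413.24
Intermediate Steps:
G(T) = (-7 + T)/(1 + T) (G(T) = (T + (4 - 1*11))/(T + T/T) = (T + (4 - 11))/(T + 1) = (T - 7)/(1 + T) = (-7 + T)/(1 + T))
B(k, m) = m - 3*k
G(33) + B(134, -12) = (-7 + 33)/(1 + 33) + (-12 - 3*134) = 26/34 + (-12 - 402) = (1/34)*26 - 414 = 13/17 - 414 = -7025/17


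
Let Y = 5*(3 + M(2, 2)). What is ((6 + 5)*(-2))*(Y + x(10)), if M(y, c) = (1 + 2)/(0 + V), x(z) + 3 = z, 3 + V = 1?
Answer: -319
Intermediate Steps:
V = -2 (V = -3 + 1 = -2)
x(z) = -3 + z
M(y, c) = -3/2 (M(y, c) = (1 + 2)/(0 - 2) = 3/(-2) = 3*(-1/2) = -3/2)
Y = 15/2 (Y = 5*(3 - 3/2) = 5*(3/2) = 15/2 ≈ 7.5000)
((6 + 5)*(-2))*(Y + x(10)) = ((6 + 5)*(-2))*(15/2 + (-3 + 10)) = (11*(-2))*(15/2 + 7) = -22*29/2 = -319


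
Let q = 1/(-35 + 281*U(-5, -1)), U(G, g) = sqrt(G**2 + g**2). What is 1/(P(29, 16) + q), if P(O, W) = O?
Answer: 2288504/66366655 - 281*sqrt(26)/1725533030 ≈ 0.034482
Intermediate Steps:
q = 1/(-35 + 281*sqrt(26)) (q = 1/(-35 + 281*sqrt((-5)**2 + (-1)**2)) = 1/(-35 + 281*sqrt(25 + 1)) = 1/(-35 + 281*sqrt(26)) ≈ 0.00071540)
1/(P(29, 16) + q) = 1/(29 + (35/2051761 + 281*sqrt(26)/2051761)) = 1/(59501104/2051761 + 281*sqrt(26)/2051761)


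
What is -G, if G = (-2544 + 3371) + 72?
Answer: -899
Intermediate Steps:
G = 899 (G = 827 + 72 = 899)
-G = -1*899 = -899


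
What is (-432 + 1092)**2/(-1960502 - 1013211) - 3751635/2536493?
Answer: -12261182121555/7542802208509 ≈ -1.6255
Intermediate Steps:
(-432 + 1092)**2/(-1960502 - 1013211) - 3751635/2536493 = 660**2/(-2973713) - 3751635*1/2536493 = 435600*(-1/2973713) - 3751635/2536493 = -435600/2973713 - 3751635/2536493 = -12261182121555/7542802208509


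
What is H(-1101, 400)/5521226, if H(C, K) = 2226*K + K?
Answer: 26200/162389 ≈ 0.16134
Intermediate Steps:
H(C, K) = 2227*K
H(-1101, 400)/5521226 = (2227*400)/5521226 = 890800*(1/5521226) = 26200/162389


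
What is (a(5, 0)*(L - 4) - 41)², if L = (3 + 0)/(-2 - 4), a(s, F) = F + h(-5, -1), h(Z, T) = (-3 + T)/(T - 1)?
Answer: 2500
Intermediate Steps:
h(Z, T) = (-3 + T)/(-1 + T)
a(s, F) = 2 + F (a(s, F) = F + (-3 - 1)/(-1 - 1) = F - 4/(-2) = F - ½*(-4) = F + 2 = 2 + F)
L = -½ (L = 3/(-6) = 3*(-⅙) = -½ ≈ -0.50000)
(a(5, 0)*(L - 4) - 41)² = ((2 + 0)*(-½ - 4) - 41)² = (2*(-9/2) - 41)² = (-9 - 41)² = (-50)² = 2500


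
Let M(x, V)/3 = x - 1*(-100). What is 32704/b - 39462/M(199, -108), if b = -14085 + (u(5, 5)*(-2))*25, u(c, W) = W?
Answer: -198341086/4286165 ≈ -46.275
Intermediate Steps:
M(x, V) = 300 + 3*x (M(x, V) = 3*(x - 1*(-100)) = 3*(x + 100) = 3*(100 + x) = 300 + 3*x)
b = -14335 (b = -14085 + (5*(-2))*25 = -14085 - 10*25 = -14085 - 250 = -14335)
32704/b - 39462/M(199, -108) = 32704/(-14335) - 39462/(300 + 3*199) = 32704*(-1/14335) - 39462/(300 + 597) = -32704/14335 - 39462/897 = -32704/14335 - 39462*1/897 = -32704/14335 - 13154/299 = -198341086/4286165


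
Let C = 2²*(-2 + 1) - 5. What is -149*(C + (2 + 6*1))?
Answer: 149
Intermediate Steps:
C = -9 (C = 4*(-1) - 5 = -4 - 5 = -9)
-149*(C + (2 + 6*1)) = -149*(-9 + (2 + 6*1)) = -149*(-9 + (2 + 6)) = -149*(-9 + 8) = -149*(-1) = 149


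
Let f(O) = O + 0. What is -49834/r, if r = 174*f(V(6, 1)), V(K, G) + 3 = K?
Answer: -24917/261 ≈ -95.467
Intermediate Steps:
V(K, G) = -3 + K
f(O) = O
r = 522 (r = 174*(-3 + 6) = 174*3 = 522)
-49834/r = -49834/522 = -49834*1/522 = -24917/261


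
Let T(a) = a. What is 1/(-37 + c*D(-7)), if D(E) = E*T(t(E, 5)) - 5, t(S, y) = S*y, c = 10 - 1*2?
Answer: 1/1883 ≈ 0.00053107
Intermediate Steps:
c = 8 (c = 10 - 2 = 8)
D(E) = -5 + 5*E**2 (D(E) = E*(E*5) - 5 = E*(5*E) - 5 = 5*E**2 - 5 = -5 + 5*E**2)
1/(-37 + c*D(-7)) = 1/(-37 + 8*(-5 + 5*(-7)**2)) = 1/(-37 + 8*(-5 + 5*49)) = 1/(-37 + 8*(-5 + 245)) = 1/(-37 + 8*240) = 1/(-37 + 1920) = 1/1883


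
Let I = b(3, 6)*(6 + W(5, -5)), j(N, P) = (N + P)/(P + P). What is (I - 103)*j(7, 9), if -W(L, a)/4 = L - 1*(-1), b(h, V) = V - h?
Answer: -1256/9 ≈ -139.56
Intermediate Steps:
j(N, P) = (N + P)/(2*P) (j(N, P) = (N + P)/((2*P)) = (N + P)*(1/(2*P)) = (N + P)/(2*P))
W(L, a) = -4 - 4*L (W(L, a) = -4*(L - 1*(-1)) = -4*(L + 1) = -4*(1 + L) = -4 - 4*L)
I = -54 (I = (6 - 1*3)*(6 + (-4 - 4*5)) = (6 - 3)*(6 + (-4 - 20)) = 3*(6 - 24) = 3*(-18) = -54)
(I - 103)*j(7, 9) = (-54 - 103)*((½)*(7 + 9)/9) = -157*16/(2*9) = -157*8/9 = -1256/9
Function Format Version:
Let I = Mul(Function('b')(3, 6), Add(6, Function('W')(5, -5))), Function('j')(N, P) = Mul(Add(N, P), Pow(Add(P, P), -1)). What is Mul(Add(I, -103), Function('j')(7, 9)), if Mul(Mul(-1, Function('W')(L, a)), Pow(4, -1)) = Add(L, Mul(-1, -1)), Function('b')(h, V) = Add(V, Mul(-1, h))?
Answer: Rational(-1256, 9) ≈ -139.56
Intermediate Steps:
Function('j')(N, P) = Mul(Rational(1, 2), Pow(P, -1), Add(N, P)) (Function('j')(N, P) = Mul(Add(N, P), Pow(Mul(2, P), -1)) = Mul(Add(N, P), Mul(Rational(1, 2), Pow(P, -1))) = Mul(Rational(1, 2), Pow(P, -1), Add(N, P)))
Function('W')(L, a) = Add(-4, Mul(-4, L)) (Function('W')(L, a) = Mul(-4, Add(L, Mul(-1, -1))) = Mul(-4, Add(L, 1)) = Mul(-4, Add(1, L)) = Add(-4, Mul(-4, L)))
I = -54 (I = Mul(Add(6, Mul(-1, 3)), Add(6, Add(-4, Mul(-4, 5)))) = Mul(Add(6, -3), Add(6, Add(-4, -20))) = Mul(3, Add(6, -24)) = Mul(3, -18) = -54)
Mul(Add(I, -103), Function('j')(7, 9)) = Mul(Add(-54, -103), Mul(Rational(1, 2), Pow(9, -1), Add(7, 9))) = Mul(-157, Mul(Rational(1, 2), Rational(1, 9), 16)) = Mul(-157, Rational(8, 9)) = Rational(-1256, 9)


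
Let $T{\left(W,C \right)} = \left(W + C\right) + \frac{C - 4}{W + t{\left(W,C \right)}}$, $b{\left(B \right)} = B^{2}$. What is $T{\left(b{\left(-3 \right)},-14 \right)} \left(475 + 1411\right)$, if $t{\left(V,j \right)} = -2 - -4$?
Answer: $- \frac{137678}{11} \approx -12516.0$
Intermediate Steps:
$t{\left(V,j \right)} = 2$ ($t{\left(V,j \right)} = -2 + 4 = 2$)
$T{\left(W,C \right)} = C + W + \frac{-4 + C}{2 + W}$ ($T{\left(W,C \right)} = \left(W + C\right) + \frac{C - 4}{W + 2} = \left(C + W\right) + \frac{-4 + C}{2 + W} = C + W + \frac{-4 + C}{2 + W}$)
$T{\left(b{\left(-3 \right)},-14 \right)} \left(475 + 1411\right) = \frac{-4 + \left(\left(-3\right)^{2}\right)^{2} + 2 \left(-3\right)^{2} + 3 \left(-14\right) - 14 \left(-3\right)^{2}}{2 + \left(-3\right)^{2}} \left(475 + 1411\right) = \frac{-4 + 9^{2} + 2 \cdot 9 - 42 - 126}{2 + 9} \cdot 1886 = \frac{-4 + 81 + 18 - 42 - 126}{11} \cdot 1886 = \frac{1}{11} \left(-73\right) 1886 = \left(- \frac{73}{11}\right) 1886 = - \frac{137678}{11}$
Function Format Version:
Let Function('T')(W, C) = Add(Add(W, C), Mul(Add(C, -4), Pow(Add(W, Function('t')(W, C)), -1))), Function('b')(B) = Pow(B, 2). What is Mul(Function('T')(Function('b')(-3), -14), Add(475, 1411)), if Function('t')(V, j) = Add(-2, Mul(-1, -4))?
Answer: Rational(-137678, 11) ≈ -12516.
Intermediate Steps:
Function('t')(V, j) = 2 (Function('t')(V, j) = Add(-2, 4) = 2)
Function('T')(W, C) = Add(C, W, Mul(Pow(Add(2, W), -1), Add(-4, C))) (Function('T')(W, C) = Add(Add(W, C), Mul(Add(C, -4), Pow(Add(W, 2), -1))) = Add(Add(C, W), Mul(Add(-4, C), Pow(Add(2, W), -1))) = Add(Add(C, W), Mul(Pow(Add(2, W), -1), Add(-4, C))) = Add(C, W, Mul(Pow(Add(2, W), -1), Add(-4, C))))
Mul(Function('T')(Function('b')(-3), -14), Add(475, 1411)) = Mul(Mul(Pow(Add(2, Pow(-3, 2)), -1), Add(-4, Pow(Pow(-3, 2), 2), Mul(2, Pow(-3, 2)), Mul(3, -14), Mul(-14, Pow(-3, 2)))), Add(475, 1411)) = Mul(Mul(Pow(Add(2, 9), -1), Add(-4, Pow(9, 2), Mul(2, 9), -42, Mul(-14, 9))), 1886) = Mul(Mul(Pow(11, -1), Add(-4, 81, 18, -42, -126)), 1886) = Mul(Mul(Rational(1, 11), -73), 1886) = Mul(Rational(-73, 11), 1886) = Rational(-137678, 11)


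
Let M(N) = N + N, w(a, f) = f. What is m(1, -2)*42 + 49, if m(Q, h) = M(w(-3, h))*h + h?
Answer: 301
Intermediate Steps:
M(N) = 2*N
m(Q, h) = h + 2*h² (m(Q, h) = (2*h)*h + h = 2*h² + h = h + 2*h²)
m(1, -2)*42 + 49 = -2*(1 + 2*(-2))*42 + 49 = -2*(1 - 4)*42 + 49 = -2*(-3)*42 + 49 = 6*42 + 49 = 252 + 49 = 301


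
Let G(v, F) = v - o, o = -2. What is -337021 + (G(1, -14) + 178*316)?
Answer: -280770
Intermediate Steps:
G(v, F) = 2 + v (G(v, F) = v - 1*(-2) = v + 2 = 2 + v)
-337021 + (G(1, -14) + 178*316) = -337021 + ((2 + 1) + 178*316) = -337021 + (3 + 56248) = -337021 + 56251 = -280770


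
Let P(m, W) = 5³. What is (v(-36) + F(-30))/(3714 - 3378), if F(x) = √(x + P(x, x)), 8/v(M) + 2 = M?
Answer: -1/1596 + √95/336 ≈ 0.028382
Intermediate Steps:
P(m, W) = 125
v(M) = 8/(-2 + M)
F(x) = √(125 + x) (F(x) = √(x + 125) = √(125 + x))
(v(-36) + F(-30))/(3714 - 3378) = (8/(-2 - 36) + √(125 - 30))/(3714 - 3378) = (8/(-38) + √95)/336 = (8*(-1/38) + √95)*(1/336) = (-4/19 + √95)*(1/336) = -1/1596 + √95/336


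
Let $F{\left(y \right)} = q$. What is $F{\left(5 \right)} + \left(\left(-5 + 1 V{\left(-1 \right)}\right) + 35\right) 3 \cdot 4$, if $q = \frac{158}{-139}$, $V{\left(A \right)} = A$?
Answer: $\frac{48214}{139} \approx 346.86$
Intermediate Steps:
$q = - \frac{158}{139}$ ($q = 158 \left(- \frac{1}{139}\right) = - \frac{158}{139} \approx -1.1367$)
$F{\left(y \right)} = - \frac{158}{139}$
$F{\left(5 \right)} + \left(\left(-5 + 1 V{\left(-1 \right)}\right) + 35\right) 3 \cdot 4 = - \frac{158}{139} + \left(\left(-5 + 1 \left(-1\right)\right) + 35\right) 3 \cdot 4 = - \frac{158}{139} + \left(\left(-5 - 1\right) + 35\right) 12 = - \frac{158}{139} + \left(-6 + 35\right) 12 = - \frac{158}{139} + 29 \cdot 12 = - \frac{158}{139} + 348 = \frac{48214}{139}$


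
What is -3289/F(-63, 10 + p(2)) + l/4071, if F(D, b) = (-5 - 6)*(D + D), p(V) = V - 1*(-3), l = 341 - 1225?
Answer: -442871/170982 ≈ -2.5902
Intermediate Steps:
l = -884
p(V) = 3 + V (p(V) = V + 3 = 3 + V)
F(D, b) = -22*D
-3289/F(-63, 10 + p(2)) + l/4071 = -3289/((-22*(-63))) - 884/4071 = -3289/1386 - 884*1/4071 = -3289*1/1386 - 884/4071 = -299/126 - 884/4071 = -442871/170982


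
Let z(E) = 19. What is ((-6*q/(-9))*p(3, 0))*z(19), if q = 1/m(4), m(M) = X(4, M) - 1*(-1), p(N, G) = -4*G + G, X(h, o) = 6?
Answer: 0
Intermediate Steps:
p(N, G) = -3*G
m(M) = 7 (m(M) = 6 - 1*(-1) = 6 + 1 = 7)
q = ⅐ (q = 1/7 = ⅐ ≈ 0.14286)
((-6*q/(-9))*p(3, 0))*z(19) = ((-6/(7*(-9)))*(-3*0))*19 = (-6*(-1)/(7*9)*0)*19 = (-6*(-1/63)*0)*19 = ((2/21)*0)*19 = 0*19 = 0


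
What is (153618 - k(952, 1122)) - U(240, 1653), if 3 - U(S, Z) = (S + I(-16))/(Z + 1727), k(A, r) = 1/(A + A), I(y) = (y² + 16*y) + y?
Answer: 247148206979/1608880 ≈ 1.5362e+5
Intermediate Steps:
I(y) = y² + 17*y
k(A, r) = 1/(2*A)
U(S, Z) = 3 - (-16 + S)/(1727 + Z) (U(S, Z) = 3 - (S - 16*(17 - 16))/(Z + 1727) = 3 - (S - 16*1)/(1727 + Z) = 3 - (S - 16)/(1727 + Z) = 3 - (-16 + S)/(1727 + Z))
(153618 - k(952, 1122)) - U(240, 1653) = (153618 - 1/(2*952)) - (5197 - 1*240 + 3*1653)/(1727 + 1653) = (153618 - 1/(2*952)) - (5197 - 240 + 4959)/3380 = (153618 - 1*1/1904) - 9916/3380 = (153618 - 1/1904) - 1*2479/845 = 292488671/1904 - 2479/845 = 247148206979/1608880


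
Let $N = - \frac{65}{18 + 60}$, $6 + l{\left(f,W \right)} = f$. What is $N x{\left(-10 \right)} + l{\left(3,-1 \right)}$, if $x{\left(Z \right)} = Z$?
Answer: $\frac{16}{3} \approx 5.3333$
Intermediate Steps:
$l{\left(f,W \right)} = -6 + f$
$N = - \frac{5}{6}$ ($N = - \frac{65}{78} = \left(-65\right) \frac{1}{78} = - \frac{5}{6} \approx -0.83333$)
$N x{\left(-10 \right)} + l{\left(3,-1 \right)} = \left(- \frac{5}{6}\right) \left(-10\right) + \left(-6 + 3\right) = \frac{25}{3} - 3 = \frac{16}{3}$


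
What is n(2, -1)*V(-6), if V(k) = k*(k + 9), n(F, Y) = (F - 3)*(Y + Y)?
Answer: -36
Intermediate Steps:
n(F, Y) = 2*Y*(-3 + F) (n(F, Y) = (-3 + F)*(2*Y) = 2*Y*(-3 + F))
V(k) = k*(9 + k)
n(2, -1)*V(-6) = (2*(-1)*(-3 + 2))*(-6*(9 - 6)) = (2*(-1)*(-1))*(-6*3) = 2*(-18) = -36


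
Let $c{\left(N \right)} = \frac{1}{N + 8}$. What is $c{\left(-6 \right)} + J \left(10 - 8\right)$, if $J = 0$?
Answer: $\frac{1}{2} \approx 0.5$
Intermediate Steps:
$c{\left(N \right)} = \frac{1}{8 + N}$
$c{\left(-6 \right)} + J \left(10 - 8\right) = \frac{1}{8 - 6} + 0 \left(10 - 8\right) = \frac{1}{2} + 0 \cdot 2 = \frac{1}{2} + 0 = \frac{1}{2}$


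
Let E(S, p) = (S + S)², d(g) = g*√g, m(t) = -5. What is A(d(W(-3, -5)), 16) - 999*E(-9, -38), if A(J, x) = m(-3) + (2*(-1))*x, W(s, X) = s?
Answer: -323713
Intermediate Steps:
d(g) = g^(3/2)
A(J, x) = -5 - 2*x (A(J, x) = -5 + (2*(-1))*x = -5 - 2*x)
E(S, p) = 4*S² (E(S, p) = (2*S)² = 4*S²)
A(d(W(-3, -5)), 16) - 999*E(-9, -38) = (-5 - 2*16) - 3996*(-9)² = (-5 - 32) - 3996*81 = -37 - 999*324 = -37 - 323676 = -323713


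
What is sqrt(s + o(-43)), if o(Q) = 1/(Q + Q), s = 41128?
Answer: sqrt(304182602)/86 ≈ 202.80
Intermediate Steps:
o(Q) = 1/(2*Q)
sqrt(s + o(-43)) = sqrt(41128 + (1/2)/(-43)) = sqrt(41128 + (1/2)*(-1/43)) = sqrt(41128 - 1/86) = sqrt(3537007/86) = sqrt(304182602)/86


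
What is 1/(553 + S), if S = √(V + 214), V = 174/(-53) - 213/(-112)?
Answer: 3282608/1814020119 - 4*√468240955/1814020119 ≈ 0.0017619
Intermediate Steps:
V = -8199/5936 (V = 174*(-1/53) - 213*(-1/112) = -174/53 + 213/112 = -8199/5936 ≈ -1.3812)
S = √468240955/1484 (S = √(-8199/5936 + 214) = √(1262105/5936) = √468240955/1484 ≈ 14.581)
1/(553 + S) = 1/(553 + √468240955/1484)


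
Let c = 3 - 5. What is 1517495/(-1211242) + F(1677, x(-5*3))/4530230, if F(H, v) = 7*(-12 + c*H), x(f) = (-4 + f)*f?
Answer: -3451570328927/2743602422830 ≈ -1.2580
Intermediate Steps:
c = -2
x(f) = f*(-4 + f)
F(H, v) = -84 - 14*H (F(H, v) = 7*(-12 - 2*H) = -84 - 14*H)
1517495/(-1211242) + F(1677, x(-5*3))/4530230 = 1517495/(-1211242) + (-84 - 14*1677)/4530230 = 1517495*(-1/1211242) + (-84 - 23478)*(1/4530230) = -1517495/1211242 - 23562*1/4530230 = -1517495/1211242 - 11781/2265115 = -3451570328927/2743602422830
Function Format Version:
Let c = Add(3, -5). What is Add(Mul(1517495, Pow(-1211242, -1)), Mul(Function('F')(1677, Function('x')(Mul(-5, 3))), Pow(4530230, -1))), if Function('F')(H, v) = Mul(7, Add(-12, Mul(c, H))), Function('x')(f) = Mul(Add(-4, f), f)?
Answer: Rational(-3451570328927, 2743602422830) ≈ -1.2580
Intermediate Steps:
c = -2
Function('x')(f) = Mul(f, Add(-4, f))
Function('F')(H, v) = Add(-84, Mul(-14, H)) (Function('F')(H, v) = Mul(7, Add(-12, Mul(-2, H))) = Add(-84, Mul(-14, H)))
Add(Mul(1517495, Pow(-1211242, -1)), Mul(Function('F')(1677, Function('x')(Mul(-5, 3))), Pow(4530230, -1))) = Add(Mul(1517495, Pow(-1211242, -1)), Mul(Add(-84, Mul(-14, 1677)), Pow(4530230, -1))) = Add(Mul(1517495, Rational(-1, 1211242)), Mul(Add(-84, -23478), Rational(1, 4530230))) = Add(Rational(-1517495, 1211242), Mul(-23562, Rational(1, 4530230))) = Add(Rational(-1517495, 1211242), Rational(-11781, 2265115)) = Rational(-3451570328927, 2743602422830)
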